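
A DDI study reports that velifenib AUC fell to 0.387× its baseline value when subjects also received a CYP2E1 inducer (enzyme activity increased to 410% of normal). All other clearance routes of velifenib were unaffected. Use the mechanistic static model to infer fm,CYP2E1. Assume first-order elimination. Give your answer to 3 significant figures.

Call the CYP2E1 fraction fm. After the interaction, CL_new/CL_old = fm × 4.1 + (1 − fm).
AUC ratio = 1 / (new CL fraction), so new CL fraction = 1 / 0.387 = 2.584.
fm × 4.1 + 1 − fm = 2.584  ⇒  fm × (4.1 − 1) = 1.584  ⇒  fm = 0.511.

0.511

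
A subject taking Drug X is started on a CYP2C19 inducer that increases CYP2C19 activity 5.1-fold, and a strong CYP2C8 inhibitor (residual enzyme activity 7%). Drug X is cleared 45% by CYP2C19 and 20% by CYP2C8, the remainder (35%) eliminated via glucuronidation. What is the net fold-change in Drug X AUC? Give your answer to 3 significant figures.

0.376

The CYP2C19 pathway (45% of clearance) is boosted to 5.1× activity: 0.45 × 5.1 = 2.295.
The CYP2C8 pathway (20% of clearance) drops to 0.07× activity: 0.2 × 0.07 = 0.014.
Non-CYP routes (35%) are unchanged.
Relative clearance = 2.295 + 0.014 + 0.35 = 2.659.
Net AUC ratio = 1 / 2.659 = 0.376.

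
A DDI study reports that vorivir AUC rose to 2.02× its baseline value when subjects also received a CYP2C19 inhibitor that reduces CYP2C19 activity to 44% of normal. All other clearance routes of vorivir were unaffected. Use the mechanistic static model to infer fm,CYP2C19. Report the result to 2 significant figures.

CL'/CL = 1 / 2.02 = 0.495
0.44·fm + (1 − fm) = 0.495
fm = (0.495 − 1) / (0.44 − 1) = 0.90

0.90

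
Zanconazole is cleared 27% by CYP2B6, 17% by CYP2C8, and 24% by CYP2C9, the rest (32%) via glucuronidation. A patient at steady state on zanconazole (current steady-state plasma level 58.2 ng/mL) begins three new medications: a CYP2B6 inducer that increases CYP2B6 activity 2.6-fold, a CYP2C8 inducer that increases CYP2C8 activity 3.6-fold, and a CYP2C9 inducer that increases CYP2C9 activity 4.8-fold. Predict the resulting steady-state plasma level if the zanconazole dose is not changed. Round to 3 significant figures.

20.9 ng/mL

CYP2B6: 0.27 × 2.6 = 0.702
CYP2C8: 0.17 × 3.6 = 0.612
CYP2C9: 0.24 × 4.8 = 1.152
Other: 0.32 (unchanged)
New clearance relative to baseline: 0.702 + 0.612 + 1.152 + 0.32 = 2.786.
Dividing the baseline by the relative clearance: 58.2 / 2.786 = 20.9 ng/mL.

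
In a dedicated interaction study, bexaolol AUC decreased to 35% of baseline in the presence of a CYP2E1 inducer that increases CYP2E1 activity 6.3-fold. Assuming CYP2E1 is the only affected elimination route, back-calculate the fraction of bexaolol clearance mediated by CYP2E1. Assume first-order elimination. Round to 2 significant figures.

Write x for the fraction cleared via CYP2E1. The observed AUC change means clearance rose to 1/0.350 = 2.857 of baseline.
Setting x·6.3 + (1 − x) = 2.857 and solving: x = (2.857 − 1)/(6.3 − 1) = 0.35.

0.35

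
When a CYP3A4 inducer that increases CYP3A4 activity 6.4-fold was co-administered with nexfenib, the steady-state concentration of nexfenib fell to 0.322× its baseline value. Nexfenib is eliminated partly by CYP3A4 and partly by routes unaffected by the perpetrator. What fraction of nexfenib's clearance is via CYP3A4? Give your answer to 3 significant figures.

CL'/CL = 1 / 0.322 = 3.106
6.4·fm + (1 − fm) = 3.106
fm = (3.106 − 1) / (6.4 − 1) = 0.390

0.390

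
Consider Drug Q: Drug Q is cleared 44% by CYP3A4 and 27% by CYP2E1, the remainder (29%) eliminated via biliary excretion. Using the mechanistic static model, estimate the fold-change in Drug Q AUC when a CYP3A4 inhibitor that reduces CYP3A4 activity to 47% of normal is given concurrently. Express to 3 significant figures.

1.30

The CYP3A4 pathway (44% of clearance) is reduced to 0.47× activity: 0.44 × 0.47 = 0.2068.
CYP2E1 (27%) and the residual 29% are unaffected.
Relative clearance = 0.2068 + 0.27 + 0.29 = 0.7668.
AUC is inversely proportional to clearance, so the fold-change is 1 / 0.7668 = 1.30.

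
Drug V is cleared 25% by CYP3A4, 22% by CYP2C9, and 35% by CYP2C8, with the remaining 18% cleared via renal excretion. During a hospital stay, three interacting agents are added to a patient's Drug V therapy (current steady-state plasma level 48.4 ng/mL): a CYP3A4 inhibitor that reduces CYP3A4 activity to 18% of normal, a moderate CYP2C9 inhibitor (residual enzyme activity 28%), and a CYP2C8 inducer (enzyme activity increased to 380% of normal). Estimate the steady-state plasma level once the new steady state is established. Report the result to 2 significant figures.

The CYP3A4 pathway (25% of clearance) falls to 0.18× activity: 0.25 × 0.18 = 0.045.
The CYP2C9 pathway (22% of clearance) drops to 0.28× activity: 0.22 × 0.28 = 0.0616.
The CYP2C8 pathway (35% of clearance) is boosted to 3.8× activity: 0.35 × 3.8 = 1.33.
Non-CYP routes (18%) are unchanged.
Relative clearance = 0.045 + 0.0616 + 1.33 + 0.18 = 1.6166.
Dividing the baseline by the relative clearance: 48.4 / 1.6166 = 30 ng/mL.

30 ng/mL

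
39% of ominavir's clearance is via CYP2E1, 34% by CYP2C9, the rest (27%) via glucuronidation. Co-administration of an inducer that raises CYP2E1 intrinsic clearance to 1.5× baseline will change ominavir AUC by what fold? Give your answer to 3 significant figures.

The CYP2E1 pathway (39% of clearance) is boosted to 1.5× activity: 0.39 × 1.5 = 0.585.
CYP2C9 (34%) and the residual 27% are unaffected.
New clearance relative to baseline: 0.585 + 0.34 + 0.27 = 1.195.
AUC is inversely proportional to clearance, so the fold-change is 1 / 1.195 = 0.837.

0.837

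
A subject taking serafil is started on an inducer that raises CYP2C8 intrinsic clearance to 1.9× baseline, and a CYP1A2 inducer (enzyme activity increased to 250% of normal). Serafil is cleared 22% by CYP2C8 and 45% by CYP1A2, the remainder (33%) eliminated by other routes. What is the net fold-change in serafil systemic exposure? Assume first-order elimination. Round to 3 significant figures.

0.534

The CYP2C8 pathway (22% of clearance) rises to 1.9× activity: 0.22 × 1.9 = 0.418.
The CYP1A2 pathway (45% of clearance) rises to 2.5× activity: 0.45 × 2.5 = 1.125.
The remaining 33% of clearance is unaffected.
New clearance relative to baseline: 0.418 + 1.125 + 0.33 = 1.873.
Net systemic exposure ratio = 1 / 1.873 = 0.534.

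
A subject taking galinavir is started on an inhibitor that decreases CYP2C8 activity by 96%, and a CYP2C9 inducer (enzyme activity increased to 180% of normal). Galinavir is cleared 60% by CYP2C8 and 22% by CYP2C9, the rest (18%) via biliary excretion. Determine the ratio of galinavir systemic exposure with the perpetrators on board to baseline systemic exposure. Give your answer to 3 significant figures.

CYP2C8: 0.6 × 0.04 = 0.024
CYP2C9: 0.22 × 1.8 = 0.396
Other: 0.18 (unchanged)
New clearance relative to baseline: 0.024 + 0.396 + 0.18 = 0.6.
Because systemic exposure varies inversely with clearance, the combined effect is 1 / 0.6 = 1.67.

1.67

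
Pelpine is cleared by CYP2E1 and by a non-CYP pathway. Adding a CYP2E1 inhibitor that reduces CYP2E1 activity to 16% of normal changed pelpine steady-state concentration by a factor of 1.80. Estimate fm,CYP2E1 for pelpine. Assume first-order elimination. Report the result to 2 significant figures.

Let fm be the CYP2E1 fraction. New clearance relative to baseline = fm × 0.16 + (1 − fm).
Steady-state concentration ratio = 1 / (new CL fraction), so new CL fraction = 1 / 1.80 = 0.5556.
fm × 0.16 + 1 − fm = 0.5556  ⇒  fm × (0.16 − 1) = −0.4444  ⇒  fm = 0.53.

0.53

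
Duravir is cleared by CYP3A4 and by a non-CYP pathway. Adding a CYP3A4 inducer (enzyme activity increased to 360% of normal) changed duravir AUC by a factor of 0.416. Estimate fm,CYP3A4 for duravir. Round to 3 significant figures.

0.540

Write x for the fraction cleared via CYP3A4. The observed AUC change means clearance rose to 1/0.416 = 2.404 of baseline.
Setting x·3.6 + (1 − x) = 2.404 and solving: x = (2.404 − 1)/(3.6 − 1) = 0.540.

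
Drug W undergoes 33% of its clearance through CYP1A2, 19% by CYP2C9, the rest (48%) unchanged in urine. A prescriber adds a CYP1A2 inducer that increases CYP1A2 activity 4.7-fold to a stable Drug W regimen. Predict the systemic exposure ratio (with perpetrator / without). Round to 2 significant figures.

CYP1A2: 0.33 × 4.7 = 1.551
CYP2C9: 0.19 (unchanged)
Other: 0.48 (unchanged)
New clearance relative to baseline: 1.551 + 0.19 + 0.48 = 2.221.
Systemic exposure is inversely proportional to clearance, so the fold-change is 1 / 2.221 = 0.45.

0.45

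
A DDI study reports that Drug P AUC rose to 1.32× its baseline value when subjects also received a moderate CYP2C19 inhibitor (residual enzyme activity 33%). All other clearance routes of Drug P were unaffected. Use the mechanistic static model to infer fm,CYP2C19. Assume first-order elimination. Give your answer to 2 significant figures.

0.36

CL'/CL = 1 / 1.32 = 0.7576
0.33·fm + (1 − fm) = 0.7576
fm = (0.7576 − 1) / (0.33 − 1) = 0.36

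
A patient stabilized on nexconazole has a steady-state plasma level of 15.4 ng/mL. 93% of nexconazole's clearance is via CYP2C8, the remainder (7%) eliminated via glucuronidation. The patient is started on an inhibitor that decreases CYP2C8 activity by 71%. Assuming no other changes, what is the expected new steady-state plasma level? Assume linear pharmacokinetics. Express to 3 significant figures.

45.3 ng/mL

CYP2C8: 0.93 × 0.29 = 0.2697
Other: 0.07 (unchanged)
New clearance relative to baseline: 0.2697 + 0.07 = 0.3397.
New steady-state plasma level = baseline ÷ relative clearance = 15.4 / 0.3397 = 45.3 ng/mL.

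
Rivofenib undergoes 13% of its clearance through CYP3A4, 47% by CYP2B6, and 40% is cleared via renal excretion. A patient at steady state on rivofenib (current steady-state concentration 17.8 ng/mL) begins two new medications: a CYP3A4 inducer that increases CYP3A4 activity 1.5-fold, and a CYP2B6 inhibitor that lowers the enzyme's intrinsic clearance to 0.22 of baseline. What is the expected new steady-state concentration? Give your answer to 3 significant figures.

25.5 ng/mL

The CYP3A4 pathway (13% of clearance) is boosted to 1.5× activity: 0.13 × 1.5 = 0.195.
The CYP2B6 pathway (47% of clearance) is reduced to 0.22× activity: 0.47 × 0.22 = 0.1034.
The remaining 40% of clearance is unaffected.
New clearance relative to baseline: 0.195 + 0.1034 + 0.4 = 0.6984.
Steady-state concentration ∝ 1/CL: new value = 17.8 / 0.6984 = 25.5 ng/mL.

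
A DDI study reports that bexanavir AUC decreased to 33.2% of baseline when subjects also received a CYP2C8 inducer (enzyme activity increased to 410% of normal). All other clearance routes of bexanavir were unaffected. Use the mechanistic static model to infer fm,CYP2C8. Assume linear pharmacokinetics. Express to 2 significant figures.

Let x = fm,CYP2C8. Because AUC ∝ 1/CL, relative clearance rose to 1/0.332 = 3.012.
Setting x·4.1 + (1 − x) = 3.012 and solving: x = (3.012 − 1)/(4.1 − 1) = 0.65.

0.65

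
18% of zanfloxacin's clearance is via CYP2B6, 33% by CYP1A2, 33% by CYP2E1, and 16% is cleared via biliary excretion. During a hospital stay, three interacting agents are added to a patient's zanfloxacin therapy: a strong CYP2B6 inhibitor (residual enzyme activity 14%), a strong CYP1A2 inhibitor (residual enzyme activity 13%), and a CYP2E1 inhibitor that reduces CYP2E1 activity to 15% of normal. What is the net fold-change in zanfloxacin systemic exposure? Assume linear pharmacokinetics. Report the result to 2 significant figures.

3.6

CYP2B6: 0.18 × 0.14 = 0.0252
CYP1A2: 0.33 × 0.13 = 0.0429
CYP2E1: 0.33 × 0.15 = 0.0495
Other: 0.16 (unchanged)
CL_new/CL_old = 0.0252 + 0.0429 + 0.0495 + 0.16 = 0.2776.
Net systemic exposure ratio = 1 / 0.2776 = 3.6.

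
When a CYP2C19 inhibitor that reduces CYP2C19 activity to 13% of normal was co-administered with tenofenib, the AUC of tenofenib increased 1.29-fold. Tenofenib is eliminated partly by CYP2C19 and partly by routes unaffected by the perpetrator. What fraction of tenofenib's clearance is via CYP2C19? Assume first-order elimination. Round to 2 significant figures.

0.26

CL'/CL = 1 / 1.29 = 0.7752
0.13·fm + (1 − fm) = 0.7752
fm = (0.7752 − 1) / (0.13 − 1) = 0.26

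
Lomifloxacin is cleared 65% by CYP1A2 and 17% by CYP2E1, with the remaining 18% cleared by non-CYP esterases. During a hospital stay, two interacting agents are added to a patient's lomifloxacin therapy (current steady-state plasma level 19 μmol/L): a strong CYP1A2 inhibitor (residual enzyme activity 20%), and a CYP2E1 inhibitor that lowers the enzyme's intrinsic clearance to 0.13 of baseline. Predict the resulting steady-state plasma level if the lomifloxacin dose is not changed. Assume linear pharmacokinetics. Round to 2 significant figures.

CYP1A2: 0.65 × 0.2 = 0.13
CYP2E1: 0.17 × 0.13 = 0.0221
Other: 0.18 (unchanged)
New clearance relative to baseline: 0.13 + 0.0221 + 0.18 = 0.3321.
Dividing the baseline by the relative clearance: 19 / 0.3321 = 57 μmol/L.

57 μmol/L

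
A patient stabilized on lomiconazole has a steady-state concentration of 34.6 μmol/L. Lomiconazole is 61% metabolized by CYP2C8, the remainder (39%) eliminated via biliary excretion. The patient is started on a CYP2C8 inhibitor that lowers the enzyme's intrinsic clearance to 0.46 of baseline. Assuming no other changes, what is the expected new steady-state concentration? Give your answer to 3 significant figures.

CYP2C8: 0.61 × 0.46 = 0.2806
Other: 0.39 (unchanged)
CL_new/CL_old = 0.2806 + 0.39 = 0.6706.
New steady-state concentration = baseline ÷ relative clearance = 34.6 / 0.6706 = 51.6 μmol/L.

51.6 μmol/L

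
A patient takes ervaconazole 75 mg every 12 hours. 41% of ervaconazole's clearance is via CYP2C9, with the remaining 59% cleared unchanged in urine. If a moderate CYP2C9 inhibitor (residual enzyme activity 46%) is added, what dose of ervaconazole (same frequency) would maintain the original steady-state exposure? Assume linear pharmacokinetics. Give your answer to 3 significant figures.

58.4 mg

The CYP2C9 pathway (41% of clearance) falls to 0.46× activity: 0.41 × 0.46 = 0.1886.
Non-CYP routes (59%) are unchanged.
CL_new/CL_old = 0.1886 + 0.59 = 0.7786.
To maintain the same steady-state level, dose must scale with clearance: new dose = 75 × 0.7786 = 58.4 mg.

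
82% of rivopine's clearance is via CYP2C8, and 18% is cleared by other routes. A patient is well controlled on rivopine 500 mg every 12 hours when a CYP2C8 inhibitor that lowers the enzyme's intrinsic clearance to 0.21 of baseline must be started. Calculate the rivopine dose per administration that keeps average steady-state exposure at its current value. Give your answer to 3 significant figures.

The CYP2C8 pathway (82% of clearance) drops to 0.21× activity: 0.82 × 0.21 = 0.1722.
The remaining 18% of clearance is unaffected.
CL_new/CL_old = 0.1722 + 0.18 = 0.3522.
Exposure is unchanged when dose changes in proportion to clearance. New dose = 500 mg × 0.3522 = 176 mg.

176 mg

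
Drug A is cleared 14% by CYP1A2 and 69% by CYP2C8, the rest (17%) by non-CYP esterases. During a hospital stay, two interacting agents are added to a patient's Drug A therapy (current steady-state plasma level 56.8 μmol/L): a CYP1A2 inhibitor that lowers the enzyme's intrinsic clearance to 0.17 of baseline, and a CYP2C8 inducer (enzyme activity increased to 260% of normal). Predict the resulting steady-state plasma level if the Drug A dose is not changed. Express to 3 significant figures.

28.6 μmol/L

CYP1A2: 0.14 × 0.17 = 0.0238
CYP2C8: 0.69 × 2.6 = 1.794
Other: 0.17 (unchanged)
New clearance relative to baseline: 0.0238 + 1.794 + 0.17 = 1.9878.
Dividing the baseline by the relative clearance: 56.8 / 1.9878 = 28.6 μmol/L.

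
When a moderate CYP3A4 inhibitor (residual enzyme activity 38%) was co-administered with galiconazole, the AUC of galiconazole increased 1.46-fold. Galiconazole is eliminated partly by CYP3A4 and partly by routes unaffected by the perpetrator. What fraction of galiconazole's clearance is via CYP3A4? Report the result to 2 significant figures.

0.51

Call the CYP3A4 fraction fm. After the interaction, CL_new/CL_old = fm × 0.38 + (1 − fm).
AUC ratio = 1 / (new CL fraction), so new CL fraction = 1 / 1.46 = 0.6849.
fm × 0.38 + 1 − fm = 0.6849  ⇒  fm × (0.38 − 1) = −0.3151  ⇒  fm = 0.51.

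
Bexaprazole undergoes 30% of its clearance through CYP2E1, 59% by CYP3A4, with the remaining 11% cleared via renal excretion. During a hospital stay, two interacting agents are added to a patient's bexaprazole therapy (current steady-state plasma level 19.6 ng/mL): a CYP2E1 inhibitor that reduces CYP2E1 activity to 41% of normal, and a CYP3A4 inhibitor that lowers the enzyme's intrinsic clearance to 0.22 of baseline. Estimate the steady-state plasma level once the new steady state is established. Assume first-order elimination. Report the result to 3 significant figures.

The CYP2E1 pathway (30% of clearance) is reduced to 0.41× activity: 0.3 × 0.41 = 0.123.
The CYP3A4 pathway (59% of clearance) falls to 0.22× activity: 0.59 × 0.22 = 0.1298.
The remaining 11% of clearance is unaffected.
CL_new/CL_old = 0.123 + 0.1298 + 0.11 = 0.3628.
Steady-state plasma level ∝ 1/CL: new value = 19.6 / 0.3628 = 54.0 ng/mL.

54.0 ng/mL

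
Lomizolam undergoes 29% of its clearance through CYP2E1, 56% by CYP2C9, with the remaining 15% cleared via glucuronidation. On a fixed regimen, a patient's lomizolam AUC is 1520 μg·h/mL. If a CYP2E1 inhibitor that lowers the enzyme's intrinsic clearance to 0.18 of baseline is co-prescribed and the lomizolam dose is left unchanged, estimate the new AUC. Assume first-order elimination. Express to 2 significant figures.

2.0 × 10³ μg·h/mL

The CYP2E1 pathway (29% of clearance) falls to 0.18× activity: 0.29 × 0.18 = 0.0522.
CYP2C9 (56%) and the residual 15% are unaffected.
New clearance relative to baseline: 0.0522 + 0.56 + 0.15 = 0.7622.
AUC ∝ 1/CL, so new value = 1520 / 0.7622 = 2.0 × 10³ μg·h/mL.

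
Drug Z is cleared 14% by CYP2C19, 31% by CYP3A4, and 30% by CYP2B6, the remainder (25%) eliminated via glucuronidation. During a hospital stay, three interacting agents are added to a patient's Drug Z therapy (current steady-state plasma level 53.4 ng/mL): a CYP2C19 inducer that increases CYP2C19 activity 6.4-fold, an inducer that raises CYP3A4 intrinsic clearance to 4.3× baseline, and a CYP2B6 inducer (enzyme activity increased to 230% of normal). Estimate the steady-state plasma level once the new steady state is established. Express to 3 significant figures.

The CYP2C19 pathway (14% of clearance) rises to 6.4× activity: 0.14 × 6.4 = 0.896.
The CYP3A4 pathway (31% of clearance) increases to 4.3× activity: 0.31 × 4.3 = 1.333.
The CYP2B6 pathway (30% of clearance) rises to 2.3× activity: 0.3 × 2.3 = 0.69.
Non-CYP routes (25%) are unchanged.
New clearance relative to baseline: 0.896 + 1.333 + 0.69 + 0.25 = 3.169.
Dividing the baseline by the relative clearance: 53.4 / 3.169 = 16.9 ng/mL.

16.9 ng/mL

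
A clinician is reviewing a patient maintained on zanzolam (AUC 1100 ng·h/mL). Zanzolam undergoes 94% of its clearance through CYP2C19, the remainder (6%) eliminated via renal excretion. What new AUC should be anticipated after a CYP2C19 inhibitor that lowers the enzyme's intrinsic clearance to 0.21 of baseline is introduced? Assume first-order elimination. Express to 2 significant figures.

4.3 × 10³ ng·h/mL

The CYP2C19 pathway (94% of clearance) is reduced to 0.21× activity: 0.94 × 0.21 = 0.1974.
The remaining 6% of clearance is unaffected.
Relative clearance = 0.1974 + 0.06 = 0.2574.
AUC ∝ 1/CL, so new value = 1100 / 0.2574 = 4.3 × 10³ ng·h/mL.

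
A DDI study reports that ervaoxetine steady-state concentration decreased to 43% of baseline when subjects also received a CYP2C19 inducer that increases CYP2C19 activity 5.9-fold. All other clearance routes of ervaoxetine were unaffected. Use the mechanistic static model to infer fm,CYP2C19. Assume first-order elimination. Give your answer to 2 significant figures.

Let fm be the CYP2C19 fraction. New clearance relative to baseline = fm × 5.9 + (1 − fm).
Steady-state concentration ratio = 1 / (new CL fraction), so new CL fraction = 1 / 0.430 = 2.326.
fm × 5.9 + 1 − fm = 2.326  ⇒  fm × (5.9 − 1) = 1.326  ⇒  fm = 0.27.

0.27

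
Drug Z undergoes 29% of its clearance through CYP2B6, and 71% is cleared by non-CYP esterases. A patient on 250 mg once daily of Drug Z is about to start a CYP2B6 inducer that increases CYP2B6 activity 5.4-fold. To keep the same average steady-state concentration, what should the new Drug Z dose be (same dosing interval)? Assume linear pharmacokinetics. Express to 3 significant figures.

The CYP2B6 pathway (29% of clearance) is boosted to 5.4× activity: 0.29 × 5.4 = 1.566.
Non-CYP routes (71%) are unchanged.
New clearance relative to baseline: 1.566 + 0.71 = 2.276.
Exposure is unchanged when dose changes in proportion to clearance. New dose = 250 mg × 2.276 = 569 mg.

569 mg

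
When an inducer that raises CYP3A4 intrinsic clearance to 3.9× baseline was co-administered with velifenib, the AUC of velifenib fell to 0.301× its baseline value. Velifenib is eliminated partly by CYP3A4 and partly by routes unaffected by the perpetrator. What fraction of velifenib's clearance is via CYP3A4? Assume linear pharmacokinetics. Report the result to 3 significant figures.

Write x for the fraction cleared via CYP3A4. The observed AUC change means clearance rose to 1/0.301 = 3.322 of baseline.
Only the CYP3A4 route changed, so 3.322 = x·3.9 + (1 − x), giving x = 0.801.

0.801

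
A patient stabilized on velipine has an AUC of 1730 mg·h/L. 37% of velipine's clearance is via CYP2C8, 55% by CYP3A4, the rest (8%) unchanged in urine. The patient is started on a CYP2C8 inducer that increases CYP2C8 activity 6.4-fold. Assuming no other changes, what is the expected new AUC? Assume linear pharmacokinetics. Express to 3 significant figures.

The CYP2C8 pathway (37% of clearance) is boosted to 6.4× activity: 0.37 × 6.4 = 2.368.
CYP3A4 (55%) and the residual 8% are unaffected.
New clearance relative to baseline: 2.368 + 0.55 + 0.08 = 2.998.
New AUC = baseline ÷ relative clearance = 1730 / 2.998 = 577 mg·h/L.

577 mg·h/L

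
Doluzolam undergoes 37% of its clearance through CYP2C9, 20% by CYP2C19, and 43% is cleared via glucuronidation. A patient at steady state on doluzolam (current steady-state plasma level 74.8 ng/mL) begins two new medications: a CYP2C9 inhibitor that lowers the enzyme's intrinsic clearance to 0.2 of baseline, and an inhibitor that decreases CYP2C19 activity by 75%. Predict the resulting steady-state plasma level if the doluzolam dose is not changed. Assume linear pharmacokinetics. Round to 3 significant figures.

CYP2C9: 0.37 × 0.2 = 0.074
CYP2C19: 0.2 × 0.25 = 0.05
Other: 0.43 (unchanged)
New clearance relative to baseline: 0.074 + 0.05 + 0.43 = 0.554.
Dividing the baseline by the relative clearance: 74.8 / 0.554 = 135 ng/mL.

135 ng/mL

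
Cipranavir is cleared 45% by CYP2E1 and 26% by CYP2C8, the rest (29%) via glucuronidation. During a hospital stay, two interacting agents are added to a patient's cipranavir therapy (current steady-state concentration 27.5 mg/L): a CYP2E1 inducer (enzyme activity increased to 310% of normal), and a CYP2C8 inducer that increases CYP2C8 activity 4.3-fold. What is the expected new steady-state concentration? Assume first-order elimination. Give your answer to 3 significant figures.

9.81 mg/L

The CYP2E1 pathway (45% of clearance) increases to 3.1× activity: 0.45 × 3.1 = 1.395.
The CYP2C8 pathway (26% of clearance) increases to 4.3× activity: 0.26 × 4.3 = 1.118.
The remaining 29% of clearance is unaffected.
CL_new/CL_old = 1.395 + 1.118 + 0.29 = 2.803.
New steady-state concentration = 27.5 / 2.803 = 9.81 mg/L (concentration scales inversely with clearance).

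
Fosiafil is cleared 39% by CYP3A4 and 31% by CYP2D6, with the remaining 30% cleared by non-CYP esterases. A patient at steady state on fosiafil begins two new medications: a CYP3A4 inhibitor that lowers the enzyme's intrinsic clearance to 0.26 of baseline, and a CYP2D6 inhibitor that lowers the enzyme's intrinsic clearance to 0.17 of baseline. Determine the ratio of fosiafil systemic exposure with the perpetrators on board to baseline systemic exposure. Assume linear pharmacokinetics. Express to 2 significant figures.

CYP3A4: 0.39 × 0.26 = 0.1014
CYP2D6: 0.31 × 0.17 = 0.0527
Other: 0.3 (unchanged)
New clearance relative to baseline: 0.1014 + 0.0527 + 0.3 = 0.4541.
Systemic exposure ∝ 1/CL: fold-change = 1 / 0.4541 = 2.2.

2.2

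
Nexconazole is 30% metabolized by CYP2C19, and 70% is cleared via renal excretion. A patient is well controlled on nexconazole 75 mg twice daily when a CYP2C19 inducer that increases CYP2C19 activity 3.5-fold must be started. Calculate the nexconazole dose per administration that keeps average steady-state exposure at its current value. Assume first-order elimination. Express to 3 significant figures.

The CYP2C19 pathway (30% of clearance) increases to 3.5× activity: 0.3 × 3.5 = 1.05.
Non-CYP routes (70%) are unchanged.
New clearance relative to baseline: 1.05 + 0.7 = 1.75.
To maintain the same steady-state level, dose must scale with clearance: new dose = 75 × 1.75 = 131 mg.

131 mg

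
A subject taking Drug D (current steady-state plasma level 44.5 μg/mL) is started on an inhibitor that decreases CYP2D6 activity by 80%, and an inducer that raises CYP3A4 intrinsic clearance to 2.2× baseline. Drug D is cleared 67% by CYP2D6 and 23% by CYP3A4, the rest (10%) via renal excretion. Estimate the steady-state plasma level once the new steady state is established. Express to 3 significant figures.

60.1 μg/mL

The CYP2D6 pathway (67% of clearance) drops to 0.2× activity: 0.67 × 0.2 = 0.134.
The CYP3A4 pathway (23% of clearance) rises to 2.2× activity: 0.23 × 2.2 = 0.506.
The remaining 10% of clearance is unaffected.
Relative clearance = 0.134 + 0.506 + 0.1 = 0.74.
Dividing the baseline by the relative clearance: 44.5 / 0.74 = 60.1 μg/mL.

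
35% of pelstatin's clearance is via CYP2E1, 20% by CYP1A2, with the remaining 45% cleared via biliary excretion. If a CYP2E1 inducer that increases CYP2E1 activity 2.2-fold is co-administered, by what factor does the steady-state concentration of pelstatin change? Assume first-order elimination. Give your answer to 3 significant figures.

0.704

The CYP2E1 pathway (35% of clearance) increases to 2.2× activity: 0.35 × 2.2 = 0.77.
CYP1A2 (20%) and the residual 45% are unaffected.
New clearance relative to baseline: 0.77 + 0.2 + 0.45 = 1.42.
Since steady-state concentration ∝ 1/CL, the ratio is 1 / 1.42 = 0.704.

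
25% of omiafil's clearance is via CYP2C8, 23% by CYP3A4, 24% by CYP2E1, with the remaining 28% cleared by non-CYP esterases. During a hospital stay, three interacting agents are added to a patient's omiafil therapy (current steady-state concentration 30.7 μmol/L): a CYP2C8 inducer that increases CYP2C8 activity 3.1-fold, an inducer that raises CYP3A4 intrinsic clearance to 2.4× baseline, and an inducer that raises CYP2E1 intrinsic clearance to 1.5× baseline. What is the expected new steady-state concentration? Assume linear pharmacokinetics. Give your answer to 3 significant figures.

15.6 μmol/L

The CYP2C8 pathway (25% of clearance) increases to 3.1× activity: 0.25 × 3.1 = 0.775.
The CYP3A4 pathway (23% of clearance) rises to 2.4× activity: 0.23 × 2.4 = 0.552.
The CYP2E1 pathway (24% of clearance) rises to 1.5× activity: 0.24 × 1.5 = 0.36.
The remaining 28% of clearance is unaffected.
CL_new/CL_old = 0.775 + 0.552 + 0.36 + 0.28 = 1.967.
New steady-state concentration = 30.7 / 1.967 = 15.6 μmol/L (concentration scales inversely with clearance).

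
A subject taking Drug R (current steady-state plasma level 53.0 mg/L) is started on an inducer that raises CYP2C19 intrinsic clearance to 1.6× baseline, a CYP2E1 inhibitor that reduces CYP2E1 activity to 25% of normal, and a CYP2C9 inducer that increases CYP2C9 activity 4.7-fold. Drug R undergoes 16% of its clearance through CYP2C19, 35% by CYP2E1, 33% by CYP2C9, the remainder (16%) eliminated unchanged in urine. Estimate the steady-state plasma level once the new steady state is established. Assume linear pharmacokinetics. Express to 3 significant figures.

25.8 mg/L

CYP2C19: 0.16 × 1.6 = 0.256
CYP2E1: 0.35 × 0.25 = 0.0875
CYP2C9: 0.33 × 4.7 = 1.551
Other: 0.16 (unchanged)
CL_new/CL_old = 0.256 + 0.0875 + 1.551 + 0.16 = 2.0545.
Dividing the baseline by the relative clearance: 53.0 / 2.0545 = 25.8 mg/L.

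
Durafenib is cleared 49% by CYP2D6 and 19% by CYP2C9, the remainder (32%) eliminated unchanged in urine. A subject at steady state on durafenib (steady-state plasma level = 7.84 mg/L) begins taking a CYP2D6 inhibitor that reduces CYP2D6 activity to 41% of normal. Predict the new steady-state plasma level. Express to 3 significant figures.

The CYP2D6 pathway (49% of clearance) drops to 0.41× activity: 0.49 × 0.41 = 0.2009.
CYP2C9 (19%) and the residual 32% are unaffected.
Relative clearance = 0.2009 + 0.19 + 0.32 = 0.7109.
With dosing unchanged, steady-state plasma level scales as 1/CL: 7.84 / 0.7109 = 11.0 mg/L.

11.0 mg/L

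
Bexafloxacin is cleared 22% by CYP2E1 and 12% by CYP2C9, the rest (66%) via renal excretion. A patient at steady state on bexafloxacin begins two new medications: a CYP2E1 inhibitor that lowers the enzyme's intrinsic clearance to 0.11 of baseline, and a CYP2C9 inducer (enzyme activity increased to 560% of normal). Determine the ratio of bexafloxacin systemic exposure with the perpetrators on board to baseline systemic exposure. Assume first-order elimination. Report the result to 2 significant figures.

0.74

The CYP2E1 pathway (22% of clearance) is reduced to 0.11× activity: 0.22 × 0.11 = 0.0242.
The CYP2C9 pathway (12% of clearance) rises to 5.6× activity: 0.12 × 5.6 = 0.672.
Non-CYP routes (66%) are unchanged.
CL_new/CL_old = 0.0242 + 0.672 + 0.66 = 1.3562.
Because systemic exposure varies inversely with clearance, the combined effect is 1 / 1.3562 = 0.74.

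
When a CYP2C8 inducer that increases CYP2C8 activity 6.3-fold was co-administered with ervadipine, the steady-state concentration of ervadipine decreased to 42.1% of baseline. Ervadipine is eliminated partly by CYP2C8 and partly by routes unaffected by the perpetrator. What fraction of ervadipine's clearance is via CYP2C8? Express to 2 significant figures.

0.26

Let x = fm,CYP2C8. Because steady-state concentration ∝ 1/CL, relative clearance rose to 1/0.421 = 2.375.
Only the CYP2C8 route changed, so 2.375 = x·6.3 + (1 − x), giving x = 0.26.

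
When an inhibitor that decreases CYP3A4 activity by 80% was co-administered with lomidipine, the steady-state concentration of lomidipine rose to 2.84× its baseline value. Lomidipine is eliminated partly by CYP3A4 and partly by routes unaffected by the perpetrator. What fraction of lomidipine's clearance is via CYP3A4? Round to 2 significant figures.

Write x for the fraction cleared via CYP3A4. The observed steady-state concentration change means clearance fell to 1/2.84 = 0.3521 of baseline.
Only the CYP3A4 route changed, so 0.3521 = x·0.2 + (1 − x), giving x = 0.81.

0.81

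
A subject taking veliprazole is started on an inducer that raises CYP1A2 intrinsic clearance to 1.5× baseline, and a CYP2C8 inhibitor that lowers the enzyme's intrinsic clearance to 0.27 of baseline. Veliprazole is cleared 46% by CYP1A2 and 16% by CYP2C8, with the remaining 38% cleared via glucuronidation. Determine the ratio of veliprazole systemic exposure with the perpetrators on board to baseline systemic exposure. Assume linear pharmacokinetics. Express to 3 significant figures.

0.898

CYP1A2: 0.46 × 1.5 = 0.69
CYP2C8: 0.16 × 0.27 = 0.0432
Other: 0.38 (unchanged)
CL_new/CL_old = 0.69 + 0.0432 + 0.38 = 1.1132.
Systemic exposure ∝ 1/CL: fold-change = 1 / 1.1132 = 0.898.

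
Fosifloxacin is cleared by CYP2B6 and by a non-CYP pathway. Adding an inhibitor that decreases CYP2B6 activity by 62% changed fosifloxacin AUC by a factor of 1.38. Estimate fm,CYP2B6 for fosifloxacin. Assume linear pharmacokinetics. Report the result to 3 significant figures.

Call the CYP2B6 fraction fm. After the interaction, CL_new/CL_old = fm × 0.38 + (1 − fm).
AUC ratio = 1 / (new CL fraction), so new CL fraction = 1 / 1.38 = 0.7246.
fm × 0.38 + 1 − fm = 0.7246  ⇒  fm × (0.38 − 1) = −0.2754  ⇒  fm = 0.444.

0.444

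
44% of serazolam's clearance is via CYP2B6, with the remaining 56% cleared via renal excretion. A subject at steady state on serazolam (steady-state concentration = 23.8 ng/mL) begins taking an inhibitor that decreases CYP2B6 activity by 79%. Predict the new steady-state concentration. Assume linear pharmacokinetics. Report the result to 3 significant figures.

36.5 ng/mL

The CYP2B6 pathway (44% of clearance) falls to 0.21× activity: 0.44 × 0.21 = 0.0924.
The remaining 56% of clearance is unaffected.
New clearance relative to baseline: 0.0924 + 0.56 = 0.6524.
Steady-state concentration ∝ 1/CL, so new value = 23.8 / 0.6524 = 36.5 ng/mL.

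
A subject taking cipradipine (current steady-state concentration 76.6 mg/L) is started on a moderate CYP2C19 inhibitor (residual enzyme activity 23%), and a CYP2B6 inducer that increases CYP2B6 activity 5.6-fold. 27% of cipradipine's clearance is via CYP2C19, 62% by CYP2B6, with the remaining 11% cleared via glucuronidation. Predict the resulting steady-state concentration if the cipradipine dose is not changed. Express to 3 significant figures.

21.0 mg/L

The CYP2C19 pathway (27% of clearance) drops to 0.23× activity: 0.27 × 0.23 = 0.0621.
The CYP2B6 pathway (62% of clearance) rises to 5.6× activity: 0.62 × 5.6 = 3.472.
The remaining 11% of clearance is unaffected.
CL_new/CL_old = 0.0621 + 3.472 + 0.11 = 3.6441.
Steady-state concentration ∝ 1/CL: new value = 76.6 / 3.6441 = 21.0 mg/L.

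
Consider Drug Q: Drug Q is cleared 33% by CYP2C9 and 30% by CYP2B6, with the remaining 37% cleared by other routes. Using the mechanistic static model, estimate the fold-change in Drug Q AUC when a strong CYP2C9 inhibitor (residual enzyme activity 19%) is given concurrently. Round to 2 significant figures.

1.4

CYP2C9: 0.33 × 0.19 = 0.0627
CYP2B6: 0.3 (unchanged)
Other: 0.37 (unchanged)
CL_new/CL_old = 0.0627 + 0.3 + 0.37 = 0.7327.
AUC ratio = CL_old/CL_new = 1 / 0.7327 = 1.4.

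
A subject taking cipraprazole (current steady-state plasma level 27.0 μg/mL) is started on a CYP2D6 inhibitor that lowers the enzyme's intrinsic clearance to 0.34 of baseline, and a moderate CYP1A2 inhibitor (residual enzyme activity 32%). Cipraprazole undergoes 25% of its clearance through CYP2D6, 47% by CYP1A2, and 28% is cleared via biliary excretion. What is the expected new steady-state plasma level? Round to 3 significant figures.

52.4 μg/mL

CYP2D6: 0.25 × 0.34 = 0.085
CYP1A2: 0.47 × 0.32 = 0.1504
Other: 0.28 (unchanged)
Relative clearance = 0.085 + 0.1504 + 0.28 = 0.5154.
New steady-state plasma level = 27.0 / 0.5154 = 52.4 μg/mL (concentration scales inversely with clearance).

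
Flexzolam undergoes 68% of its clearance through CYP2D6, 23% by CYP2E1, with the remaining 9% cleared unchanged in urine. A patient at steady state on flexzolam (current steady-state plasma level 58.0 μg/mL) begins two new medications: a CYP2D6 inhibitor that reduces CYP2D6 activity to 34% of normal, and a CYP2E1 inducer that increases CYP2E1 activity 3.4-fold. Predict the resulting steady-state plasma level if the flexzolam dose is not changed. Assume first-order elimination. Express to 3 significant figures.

52.6 μg/mL

The CYP2D6 pathway (68% of clearance) drops to 0.34× activity: 0.68 × 0.34 = 0.2312.
The CYP2E1 pathway (23% of clearance) is boosted to 3.4× activity: 0.23 × 3.4 = 0.782.
Non-CYP routes (9%) are unchanged.
New clearance relative to baseline: 0.2312 + 0.782 + 0.09 = 1.1032.
New steady-state plasma level = 58.0 / 1.1032 = 52.6 μg/mL (concentration scales inversely with clearance).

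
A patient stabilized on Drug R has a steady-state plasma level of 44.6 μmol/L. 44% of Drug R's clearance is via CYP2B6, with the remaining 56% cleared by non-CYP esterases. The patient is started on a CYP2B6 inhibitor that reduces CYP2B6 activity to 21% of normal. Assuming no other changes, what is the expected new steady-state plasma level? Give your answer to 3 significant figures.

68.4 μmol/L

The CYP2B6 pathway (44% of clearance) is reduced to 0.21× activity: 0.44 × 0.21 = 0.0924.
The remaining 56% of clearance is unaffected.
CL_new/CL_old = 0.0924 + 0.56 = 0.6524.
With dosing unchanged, steady-state plasma level scales as 1/CL: 44.6 / 0.6524 = 68.4 μmol/L.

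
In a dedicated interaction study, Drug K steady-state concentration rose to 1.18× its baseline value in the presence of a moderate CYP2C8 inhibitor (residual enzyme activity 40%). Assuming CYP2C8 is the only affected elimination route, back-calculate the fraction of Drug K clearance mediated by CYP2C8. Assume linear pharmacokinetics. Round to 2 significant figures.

Let fm be the CYP2C8 fraction. New clearance relative to baseline = fm × 0.4 + (1 − fm).
Steady-state concentration ratio = 1 / (new CL fraction), so new CL fraction = 1 / 1.18 = 0.8475.
fm × 0.4 + 1 − fm = 0.8475  ⇒  fm × (0.4 − 1) = −0.1525  ⇒  fm = 0.25.

0.25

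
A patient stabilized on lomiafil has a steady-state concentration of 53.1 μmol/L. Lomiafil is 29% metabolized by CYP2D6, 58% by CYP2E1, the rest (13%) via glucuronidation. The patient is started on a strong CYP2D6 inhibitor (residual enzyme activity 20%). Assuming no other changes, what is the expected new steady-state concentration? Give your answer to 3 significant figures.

69.1 μmol/L

The CYP2D6 pathway (29% of clearance) is reduced to 0.2× activity: 0.29 × 0.2 = 0.058.
CYP2E1 (58%) and the residual 13% are unaffected.
Relative clearance = 0.058 + 0.58 + 0.13 = 0.768.
New steady-state concentration = baseline ÷ relative clearance = 53.1 / 0.768 = 69.1 μmol/L.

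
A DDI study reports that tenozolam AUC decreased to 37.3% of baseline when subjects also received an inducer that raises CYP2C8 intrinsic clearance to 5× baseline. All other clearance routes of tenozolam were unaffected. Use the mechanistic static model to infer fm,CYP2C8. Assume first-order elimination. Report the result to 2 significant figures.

0.42

Call the CYP2C8 fraction fm. After the interaction, CL_new/CL_old = fm × 5 + (1 − fm).
AUC ratio = 1 / (new CL fraction), so new CL fraction = 1 / 0.373 = 2.681.
fm × 5 + 1 − fm = 2.681  ⇒  fm × (5 − 1) = 1.681  ⇒  fm = 0.42.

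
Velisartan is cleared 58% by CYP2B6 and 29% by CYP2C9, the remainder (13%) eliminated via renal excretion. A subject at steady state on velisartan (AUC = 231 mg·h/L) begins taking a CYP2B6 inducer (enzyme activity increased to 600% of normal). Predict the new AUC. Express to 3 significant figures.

59.2 mg·h/L

The CYP2B6 pathway (58% of clearance) increases to 6× activity: 0.58 × 6 = 3.48.
CYP2C9 (29%) and the residual 13% are unaffected.
Relative clearance = 3.48 + 0.29 + 0.13 = 3.9.
With dosing unchanged, AUC scales as 1/CL: 231 / 3.9 = 59.2 mg·h/L.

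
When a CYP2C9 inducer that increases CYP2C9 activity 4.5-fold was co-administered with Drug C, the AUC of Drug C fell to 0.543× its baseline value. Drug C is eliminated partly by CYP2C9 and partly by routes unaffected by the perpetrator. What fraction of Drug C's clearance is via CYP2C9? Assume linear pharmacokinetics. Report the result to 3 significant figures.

0.240

Write x for the fraction cleared via CYP2C9. The observed AUC change means clearance rose to 1/0.543 = 1.842 of baseline.
Only the CYP2C9 route changed, so 1.842 = x·4.5 + (1 − x), giving x = 0.240.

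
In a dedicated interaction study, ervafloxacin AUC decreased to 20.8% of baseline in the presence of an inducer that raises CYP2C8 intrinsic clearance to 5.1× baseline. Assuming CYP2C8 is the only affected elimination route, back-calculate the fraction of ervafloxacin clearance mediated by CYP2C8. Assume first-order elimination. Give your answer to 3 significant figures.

Write x for the fraction cleared via CYP2C8. The observed AUC change means clearance rose to 1/0.208 = 4.808 of baseline.
Setting x·5.1 + (1 − x) = 4.808 and solving: x = (4.808 − 1)/(5.1 − 1) = 0.929.

0.929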